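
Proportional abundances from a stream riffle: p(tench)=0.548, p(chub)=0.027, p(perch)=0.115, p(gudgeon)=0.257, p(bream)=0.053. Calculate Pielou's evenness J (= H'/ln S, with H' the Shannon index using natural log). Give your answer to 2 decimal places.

0.73

H' = −Σ pᵢ ln pᵢ = −((-0.3296) + (-0.0975) + (-0.2487) + (-0.3492) + (-0.1557)) = 1.1807 (working shown to 4 dp, full precision carried).
With S = 5 species, ln S = 1.6094, so J = 1.1807/1.6094 = 0.7336, i.e. 0.73 to 2 decimal places.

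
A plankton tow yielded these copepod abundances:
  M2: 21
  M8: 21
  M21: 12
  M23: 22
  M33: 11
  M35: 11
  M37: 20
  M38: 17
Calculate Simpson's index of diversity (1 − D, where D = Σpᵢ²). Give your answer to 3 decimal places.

0.866

Total N = 21+21+12+22+11+11+20+17 = 135, so the proportions are 0.15556, 0.15556, 0.08889, 0.16296, 0.08148, 0.08148, 0.14815, 0.12593 (working shown to 5 dp, full precision carried).
D = 0.15556² + 0.15556² + 0.08889² + 0.16296² + 0.08148² + 0.08148² + 0.14815² + 0.12593² = 0.02420 + 0.02420 + 0.00790 + 0.02656 + 0.00664 + 0.00664 + 0.02195 + 0.01586 = 0.13394.
So 1 − D = 0.86606, i.e. 0.866 to 3 decimal places.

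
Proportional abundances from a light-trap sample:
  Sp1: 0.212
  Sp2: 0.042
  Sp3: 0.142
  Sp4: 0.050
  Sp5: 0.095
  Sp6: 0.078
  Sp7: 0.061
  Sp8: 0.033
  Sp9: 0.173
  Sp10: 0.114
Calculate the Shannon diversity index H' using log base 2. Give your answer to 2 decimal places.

3.10

Each pᵢ log₂ pᵢ term (working shown to 4 dp, full precision carried): 0.212×(-2.2379)=-0.4744, 0.042×(-4.5735)=-0.1921, 0.142×(-2.8160)=-0.3999, 0.05×(-4.3219)=-0.2161, 0.095×(-3.3959)=-0.3226, 0.078×(-3.6804)=-0.2871, 0.061×(-4.0350)=-0.2461, 0.033×(-4.9214)=-0.1624, 0.173×(-2.5312)=-0.4379, 0.114×(-3.1329)=-0.3571.
Sum = -3.0958, so H' = 3.10.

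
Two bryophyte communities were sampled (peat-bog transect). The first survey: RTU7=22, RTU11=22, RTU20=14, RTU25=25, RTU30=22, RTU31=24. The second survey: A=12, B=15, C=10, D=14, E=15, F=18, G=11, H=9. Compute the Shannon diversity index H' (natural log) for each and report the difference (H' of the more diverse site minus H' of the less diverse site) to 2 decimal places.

The first survey: N=129, proportions 0.17054, 0.17054, 0.10853, 0.1938, 0.17054, 0.18605, giving H' = 1.77686 (working shown to 5 dp, full precision carried).
The second survey: N=104, proportions 0.11538, 0.14423, 0.09615, 0.13462, 0.14423, 0.17308, 0.10577, 0.08654, giving H' = 2.05582.
Difference = |1.77686 − 2.05582| = 0.27896, i.e. 0.28 to 2 decimal places.

0.28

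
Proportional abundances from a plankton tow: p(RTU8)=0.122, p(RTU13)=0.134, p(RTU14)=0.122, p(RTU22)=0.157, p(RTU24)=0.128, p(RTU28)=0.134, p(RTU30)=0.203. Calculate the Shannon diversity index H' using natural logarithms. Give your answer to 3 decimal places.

Each pᵢ ln pᵢ term (working shown to 5 dp, full precision carried): 0.122×(-2.10373)=-0.25666, 0.134×(-2.00992)=-0.26933, 0.122×(-2.10373)=-0.25666, 0.157×(-1.85151)=-0.29069, 0.128×(-2.05573)=-0.26313, 0.134×(-2.00992)=-0.26933, 0.203×(-1.59455)=-0.32369.
Sum = -1.92948, so H' = 1.929.

1.929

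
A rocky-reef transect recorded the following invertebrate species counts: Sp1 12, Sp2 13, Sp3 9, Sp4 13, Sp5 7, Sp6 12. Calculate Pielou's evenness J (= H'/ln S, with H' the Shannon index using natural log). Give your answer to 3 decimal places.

0.988

Total N = 12+13+9+13+7+12 = 66, so the proportions are 0.18182, 0.19697, 0.13636, 0.19697, 0.10606, 0.18182 (working shown to 5 dp, full precision carried).
H' = −Σ pᵢ ln pᵢ = −((-0.30995) + (-0.32002) + (-0.27170) + (-0.32002) + (-0.23797) + (-0.30995)) = 1.76961.
With S = 6 species, ln S = 1.79176, so J = 1.76961/1.79176 = 0.98764, i.e. 0.988 to 3 decimal places.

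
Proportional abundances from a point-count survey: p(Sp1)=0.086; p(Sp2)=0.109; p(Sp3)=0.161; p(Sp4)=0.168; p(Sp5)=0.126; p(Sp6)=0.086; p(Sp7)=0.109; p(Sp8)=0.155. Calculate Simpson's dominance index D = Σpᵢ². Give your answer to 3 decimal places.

D = 0.086² + 0.109² + 0.161² + 0.168² + 0.126² + 0.086² + 0.109² + 0.155² = 0.00740 + 0.01188 + 0.02592 + 0.02822 + 0.01588 + 0.00740 + 0.01188 + 0.02403 = 0.13260 (working shown to 5 dp, full precision carried).
To 3 decimal places, D = 0.133.

0.133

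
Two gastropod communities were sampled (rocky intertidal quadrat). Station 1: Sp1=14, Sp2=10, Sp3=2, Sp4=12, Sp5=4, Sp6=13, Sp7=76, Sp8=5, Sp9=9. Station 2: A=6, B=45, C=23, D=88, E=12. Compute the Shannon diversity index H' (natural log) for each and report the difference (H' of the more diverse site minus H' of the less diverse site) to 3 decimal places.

0.355

Station 1: N=145, proportions 0.096552, 0.068966, 0.013793, 0.082759, 0.027586, 0.089655, 0.524138, 0.034483, 0.062069, giving H' = 1.617939 (working shown to 6 dp, full precision carried).
Station 2: N=174, proportions 0.034483, 0.258621, 0.132184, 0.505747, 0.068966, giving H' = 1.262554.
Difference = |1.617939 − 1.262554| = 0.355385, i.e. 0.355 to 3 decimal places.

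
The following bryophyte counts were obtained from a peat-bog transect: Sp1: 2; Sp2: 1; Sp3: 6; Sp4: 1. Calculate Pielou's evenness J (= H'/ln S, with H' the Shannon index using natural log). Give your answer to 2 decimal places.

Total N = 2+1+6+1 = 10, so the proportions are 0.2, 0.1, 0.6, 0.1 (working shown to 4 dp, full precision carried).
H' = −Σ pᵢ ln pᵢ = −((-0.3219) + (-0.2303) + (-0.3065) + (-0.2303)) = 1.0889.
With S = 4 species, ln S = 1.3863, so J = 1.0889/1.3863 = 0.7855, i.e. 0.79 to 2 decimal places.

0.79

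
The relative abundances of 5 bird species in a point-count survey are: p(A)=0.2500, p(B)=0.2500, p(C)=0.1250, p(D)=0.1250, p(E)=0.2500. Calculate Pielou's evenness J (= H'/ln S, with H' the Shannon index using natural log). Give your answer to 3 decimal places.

0.969

H' = −Σ pᵢ ln pᵢ = −((-0.34657) + (-0.34657) + (-0.25993) + (-0.25993) + (-0.34657)) = 1.55958 (working shown to 5 dp, full precision carried).
With S = 5 species, ln S = 1.60944, so J = 1.55958/1.60944 = 0.96902, i.e. 0.969 to 3 decimal places.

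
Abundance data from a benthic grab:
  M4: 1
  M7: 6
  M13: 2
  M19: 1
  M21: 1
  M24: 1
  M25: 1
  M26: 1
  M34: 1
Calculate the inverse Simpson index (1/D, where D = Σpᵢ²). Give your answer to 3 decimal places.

Total N = 1+6+2+1+1+1+1+1+1 = 15, so the proportions are 0.0666667, 0.4, 0.1333333, 0.0666667, 0.0666667, 0.0666667, 0.0666667, 0.0666667, 0.0666667 (working shown to 7 dp, full precision carried).
D = 0.0666667² + 0.4² + 0.1333333² + 0.0666667² + 0.0666667² + 0.0666667² + 0.0666667² + 0.0666667² + 0.0666667² = 0.0044444 + 0.1600000 + 0.0177778 + 0.0044444 + 0.0044444 + 0.0044444 + 0.0044444 + 0.0044444 + 0.0044444 = 0.2088889.
So 1/D = 4.78723, i.e. 4.787 to 3 decimal places.

4.787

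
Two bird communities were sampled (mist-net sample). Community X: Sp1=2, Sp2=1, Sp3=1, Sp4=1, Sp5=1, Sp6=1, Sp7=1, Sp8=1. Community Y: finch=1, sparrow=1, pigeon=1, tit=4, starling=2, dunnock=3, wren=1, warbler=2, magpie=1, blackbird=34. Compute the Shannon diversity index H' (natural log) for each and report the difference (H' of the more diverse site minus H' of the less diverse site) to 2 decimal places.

Community X: N=9, proportions 0.2222, 0.1111, 0.1111, 0.1111, 0.1111, 0.1111, 0.1111, 0.1111, giving H' = 2.0432 (working shown to 4 dp, full precision carried).
Community Y: N=50, proportions 0.02, 0.02, 0.02, 0.08, 0.04, 0.06, 0.02, 0.04, 0.02, 0.68, giving H' = 1.2818.
Difference = |2.0432 − 1.2818| = 0.7614, i.e. 0.76 to 2 decimal places.

0.76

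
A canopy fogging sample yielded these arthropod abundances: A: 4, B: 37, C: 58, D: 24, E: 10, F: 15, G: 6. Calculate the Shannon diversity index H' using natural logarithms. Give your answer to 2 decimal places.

1.63

Total N = 4+37+58+24+10+15+6 = 154, so the proportions are 0.026, 0.2403, 0.3766, 0.1558, 0.0649, 0.0974, 0.039 (working shown to 4 dp, full precision carried).
Each pᵢ ln pᵢ term: 0.026×(-3.6507)=-0.0948, 0.2403×(-1.4260)=-0.3426, 0.3766×(-0.9765)=-0.3678, 0.1558×(-1.8589)=-0.2897, 0.0649×(-2.7344)=-0.1776, 0.0974×(-2.3289)=-0.2268, 0.039×(-3.2452)=-0.1264.
Sum = -1.6257, so H' = 1.63.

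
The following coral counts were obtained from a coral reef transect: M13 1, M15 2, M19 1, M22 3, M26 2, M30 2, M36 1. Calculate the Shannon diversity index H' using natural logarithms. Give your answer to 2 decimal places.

1.86

Total N = 1+2+1+3+2+2+1 = 12, so the proportions are 0.0833, 0.1667, 0.0833, 0.25, 0.1667, 0.1667, 0.0833 (working shown to 4 dp, full precision carried).
Each pᵢ ln pᵢ term: 0.0833×(-2.4849)=-0.2071, 0.1667×(-1.7918)=-0.2986, 0.0833×(-2.4849)=-0.2071, 0.25×(-1.3863)=-0.3466, 0.1667×(-1.7918)=-0.2986, 0.1667×(-1.7918)=-0.2986, 0.0833×(-2.4849)=-0.2071.
Sum = -1.8637, so H' = 1.86.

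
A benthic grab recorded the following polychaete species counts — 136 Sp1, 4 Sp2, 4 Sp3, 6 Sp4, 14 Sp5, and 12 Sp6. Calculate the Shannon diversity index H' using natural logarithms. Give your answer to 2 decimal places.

0.87

Total N = 136+4+4+6+14+12 = 176, so the proportions are 0.7727, 0.0227, 0.0227, 0.0341, 0.0795, 0.0682 (working shown to 4 dp, full precision carried).
Each pᵢ ln pᵢ term: 0.7727×(-0.2578)=-0.1992, 0.0227×(-3.7842)=-0.0860, 0.0227×(-3.7842)=-0.0860, 0.0341×(-3.3787)=-0.1152, 0.0795×(-2.5314)=-0.2014, 0.0682×(-2.6856)=-0.1831.
Sum = -0.8709, so H' = 0.87.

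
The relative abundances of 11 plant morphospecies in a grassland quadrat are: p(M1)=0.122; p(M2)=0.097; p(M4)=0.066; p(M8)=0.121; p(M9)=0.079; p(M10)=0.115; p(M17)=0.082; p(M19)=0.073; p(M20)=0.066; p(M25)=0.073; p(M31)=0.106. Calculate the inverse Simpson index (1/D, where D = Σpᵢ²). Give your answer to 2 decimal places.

10.45

D = 0.122² + 0.097² + 0.066² + 0.121² + 0.079² + 0.115² + 0.082² + 0.073² + 0.066² + 0.073² + 0.106² = 0.0148840 + 0.0094090 + 0.0043560 + 0.0146410 + 0.0062410 + 0.0132250 + 0.0067240 + 0.0053290 + 0.0043560 + 0.0053290 + 0.0112360 = 0.0957300 (working shown to 7 dp, full precision carried).
So 1/D = 10.4460, i.e. 10.45 to 2 decimal places.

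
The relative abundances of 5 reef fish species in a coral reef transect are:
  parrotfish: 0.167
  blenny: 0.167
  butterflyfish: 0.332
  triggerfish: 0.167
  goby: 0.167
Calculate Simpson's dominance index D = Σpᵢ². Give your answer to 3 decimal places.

0.222

D = 0.167² + 0.167² + 0.332² + 0.167² + 0.167² = 0.02789 + 0.02789 + 0.11022 + 0.02789 + 0.02789 = 0.22178 (working shown to 5 dp, full precision carried).
To 3 decimal places, D = 0.222.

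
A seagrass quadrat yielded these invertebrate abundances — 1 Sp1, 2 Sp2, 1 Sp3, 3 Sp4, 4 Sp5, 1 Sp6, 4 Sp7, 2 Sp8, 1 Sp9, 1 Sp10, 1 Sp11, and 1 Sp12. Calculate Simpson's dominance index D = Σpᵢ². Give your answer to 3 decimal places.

Total N = 1+2+1+3+4+1+4+2+1+1+1+1 = 22, so the proportions are 0.04545, 0.09091, 0.04545, 0.13636, 0.18182, 0.04545, 0.18182, 0.09091, 0.04545, 0.04545, 0.04545, 0.04545 (working shown to 5 dp, full precision carried).
D = 0.04545² + 0.09091² + 0.04545² + 0.13636² + 0.18182² + 0.04545² + 0.18182² + 0.09091² + 0.04545² + 0.04545² + 0.04545² + 0.04545² = 0.00207 + 0.00826 + 0.00207 + 0.01860 + 0.03306 + 0.00207 + 0.03306 + 0.00826 + 0.00207 + 0.00207 + 0.00207 + 0.00207 = 0.11570.
To 3 decimal places, D = 0.116.

0.116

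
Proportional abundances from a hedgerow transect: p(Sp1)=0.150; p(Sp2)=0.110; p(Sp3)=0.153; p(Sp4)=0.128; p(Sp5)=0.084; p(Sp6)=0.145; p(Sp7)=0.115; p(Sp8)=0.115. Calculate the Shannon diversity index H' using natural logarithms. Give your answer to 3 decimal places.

2.063

Each pᵢ ln pᵢ term (working shown to 5 dp, full precision carried): 0.15×(-1.89712)=-0.28457, 0.11×(-2.20727)=-0.24280, 0.153×(-1.87732)=-0.28723, 0.128×(-2.05573)=-0.26313, 0.084×(-2.47694)=-0.20806, 0.145×(-1.93102)=-0.28000, 0.115×(-2.16282)=-0.24872, 0.115×(-2.16282)=-0.24872.
Sum = -2.06324, so H' = 2.063.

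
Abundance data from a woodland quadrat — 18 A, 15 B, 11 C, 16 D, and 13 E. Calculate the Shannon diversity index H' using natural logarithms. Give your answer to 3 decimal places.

1.596

Total N = 18+15+11+16+13 = 73, so the proportions are 0.24658, 0.20548, 0.15068, 0.21918, 0.17808 (working shown to 5 dp, full precision carried).
Each pᵢ ln pᵢ term: 0.24658×(-1.40009)=-0.34523, 0.20548×(-1.58241)=-0.32515, 0.15068×(-1.89256)=-0.28518, 0.21918×(-1.51787)=-0.33268, 0.17808×(-1.72551)=-0.30728.
Sum = -1.59553, so H' = 1.596.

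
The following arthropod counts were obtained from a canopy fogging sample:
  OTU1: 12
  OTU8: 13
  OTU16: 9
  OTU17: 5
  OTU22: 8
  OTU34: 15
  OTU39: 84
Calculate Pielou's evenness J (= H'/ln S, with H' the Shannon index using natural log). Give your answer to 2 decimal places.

0.73

Total N = 12+13+9+5+8+15+84 = 146, so the proportions are 0.0822, 0.089, 0.0616, 0.0342, 0.0548, 0.1027, 0.5753 (working shown to 4 dp, full precision carried).
H' = −Σ pᵢ ln pᵢ = −((-0.2054) + (-0.2154) + (-0.1718) + (-0.1156) + (-0.1591) + (-0.2338) + (-0.3180)) = 1.4190.
With S = 7 species, ln S = 1.9459, so J = 1.4190/1.9459 = 0.7292, i.e. 0.73 to 2 decimal places.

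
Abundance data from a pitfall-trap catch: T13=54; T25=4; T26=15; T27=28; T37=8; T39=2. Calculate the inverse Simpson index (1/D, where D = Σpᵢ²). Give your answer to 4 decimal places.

3.0733

Total N = 54+4+15+28+8+2 = 111, so the proportions are 0.4864865, 0.036036, 0.1351351, 0.2522523, 0.0720721, 0.018018 (working shown to 7 dp, full precision carried).
D = 0.4864865² + 0.036036² + 0.1351351² + 0.2522523² + 0.0720721² + 0.018018² = 0.2366691 + 0.0012986 + 0.0182615 + 0.0636312 + 0.0051944 + 0.0003246 = 0.3253794.
So 1/D = 3.073335, i.e. 3.0733 to 4 decimal places.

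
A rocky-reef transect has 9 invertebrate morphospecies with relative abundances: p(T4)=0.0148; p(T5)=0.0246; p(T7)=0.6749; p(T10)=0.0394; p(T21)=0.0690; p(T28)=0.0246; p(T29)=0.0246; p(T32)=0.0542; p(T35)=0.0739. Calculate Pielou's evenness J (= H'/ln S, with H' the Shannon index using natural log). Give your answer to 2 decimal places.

0.58

H' = −Σ pᵢ ln pᵢ = −((-0.0624) + (-0.0911) + (-0.2654) + (-0.1274) + (-0.1845) + (-0.0911) + (-0.0911) + (-0.1580) + (-0.1925)) = 1.2636 (working shown to 4 dp, full precision carried).
With S = 9 species, ln S = 2.1972, so J = 1.2636/2.1972 = 0.5751, i.e. 0.58 to 2 decimal places.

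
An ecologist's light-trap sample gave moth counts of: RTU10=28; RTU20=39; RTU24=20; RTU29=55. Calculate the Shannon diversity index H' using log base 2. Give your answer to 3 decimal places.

Total N = 28+39+20+55 = 142, so the proportions are 0.19718, 0.27465, 0.14085, 0.38732 (working shown to 5 dp, full precision carried).
Each pᵢ log₂ pᵢ term: 0.19718×(-2.34239)=-0.46188, 0.27465×(-1.86434)=-0.51204, 0.14085×(-2.82782)=-0.39828, 0.38732×(-1.36839)=-0.53001.
Sum = -1.90221, so H' = 1.902.

1.902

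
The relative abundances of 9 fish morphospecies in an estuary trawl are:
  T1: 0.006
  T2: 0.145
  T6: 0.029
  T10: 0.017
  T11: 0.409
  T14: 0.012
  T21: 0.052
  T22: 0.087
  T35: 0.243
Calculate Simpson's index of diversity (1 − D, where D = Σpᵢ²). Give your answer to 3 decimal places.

0.741

D = 0.006² + 0.145² + 0.029² + 0.017² + 0.409² + 0.012² + 0.052² + 0.087² + 0.243² = 0.00004 + 0.02102 + 0.00084 + 0.00029 + 0.16728 + 0.00014 + 0.00270 + 0.00757 + 0.05905 = 0.25894 (working shown to 5 dp, full precision carried).
So 1 − D = 0.74106, i.e. 0.741 to 3 decimal places.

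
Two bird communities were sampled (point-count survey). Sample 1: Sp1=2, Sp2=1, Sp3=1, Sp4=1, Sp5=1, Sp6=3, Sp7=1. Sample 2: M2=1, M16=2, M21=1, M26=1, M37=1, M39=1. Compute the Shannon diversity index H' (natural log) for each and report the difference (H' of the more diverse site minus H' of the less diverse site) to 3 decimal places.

0.087

Sample 1: N=10, proportions 0.2, 0.1, 0.1, 0.1, 0.1, 0.3, 0.1, giving H' = 1.83437 (working shown to 5 dp, full precision carried).
Sample 2: N=7, proportions 0.14286, 0.28571, 0.14286, 0.14286, 0.14286, 0.14286, giving H' = 1.74787.
Difference = |1.83437 − 1.74787| = 0.08650, i.e. 0.087 to 3 decimal places.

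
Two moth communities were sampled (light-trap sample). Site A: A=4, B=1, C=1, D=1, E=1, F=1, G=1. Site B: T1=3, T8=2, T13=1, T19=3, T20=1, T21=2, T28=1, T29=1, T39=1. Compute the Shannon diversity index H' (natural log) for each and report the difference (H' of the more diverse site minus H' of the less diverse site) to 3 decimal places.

0.336

Site A: N=10, proportions 0.4, 0.1, 0.1, 0.1, 0.1, 0.1, 0.1, giving H' = 1.74807 (working shown to 5 dp, full precision carried).
Site B: N=15, proportions 0.2, 0.13333, 0.06667, 0.2, 0.06667, 0.13333, 0.06667, 0.06667, 0.06667, giving H' = 2.08377.
Difference = |1.74807 − 2.08377| = 0.33570, i.e. 0.336 to 3 decimal places.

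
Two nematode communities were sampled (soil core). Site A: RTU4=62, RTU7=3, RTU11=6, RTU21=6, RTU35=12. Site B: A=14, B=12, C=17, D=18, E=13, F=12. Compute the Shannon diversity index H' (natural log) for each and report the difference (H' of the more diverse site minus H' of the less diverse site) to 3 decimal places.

0.779

Site A: N=89, proportions 0.69663, 0.03371, 0.06742, 0.06742, 0.13483, giving H' = 0.99989 (working shown to 5 dp, full precision carried).
Site B: N=86, proportions 0.16279, 0.13953, 0.19767, 0.2093, 0.15116, 0.13953, giving H' = 1.77853.
Difference = |0.99989 − 1.77853| = 0.77864, i.e. 0.779 to 3 decimal places.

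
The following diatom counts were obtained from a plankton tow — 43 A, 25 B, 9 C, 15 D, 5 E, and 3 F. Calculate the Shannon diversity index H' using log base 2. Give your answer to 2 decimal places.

Total N = 43+25+9+15+5+3 = 100, so the proportions are 0.43, 0.25, 0.09, 0.15, 0.05, 0.03 (working shown to 4 dp, full precision carried).
Each pᵢ log₂ pᵢ term: 0.43×(-1.2176)=-0.5236, 0.25×(-2.0000)=-0.5000, 0.09×(-3.4739)=-0.3127, 0.15×(-2.7370)=-0.4105, 0.05×(-4.3219)=-0.2161, 0.03×(-5.0589)=-0.1518.
Sum = -2.1146, so H' = 2.11.

2.11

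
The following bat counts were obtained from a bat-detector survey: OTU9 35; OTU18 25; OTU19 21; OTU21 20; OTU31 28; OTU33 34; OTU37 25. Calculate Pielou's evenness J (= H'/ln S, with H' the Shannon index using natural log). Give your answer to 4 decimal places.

0.9896

Total N = 35+25+21+20+28+34+25 = 188, so the proportions are 0.18617, 0.132979, 0.111702, 0.106383, 0.148936, 0.180851, 0.132979 (working shown to 6 dp, full precision carried).
H' = −Σ pᵢ ln pᵢ = −((-0.312970) + (-0.268293) + (-0.244842) + (-0.238373) + (-0.283610) + (-0.309270) + (-0.268293)) = 1.925652.
With S = 7 species, ln S = 1.945910, so J = 1.925652/1.945910 = 0.989589, i.e. 0.9896 to 4 decimal places.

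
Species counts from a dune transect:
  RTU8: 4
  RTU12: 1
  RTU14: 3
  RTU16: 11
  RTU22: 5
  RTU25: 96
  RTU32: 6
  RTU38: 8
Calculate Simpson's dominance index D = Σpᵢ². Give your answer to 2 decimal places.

0.53

Total N = 4+1+3+11+5+96+6+8 = 134, so the proportions are 0.0299, 0.0075, 0.0224, 0.0821, 0.0373, 0.7164, 0.0448, 0.0597 (working shown to 4 dp, full precision carried).
D = 0.0299² + 0.0075² + 0.0224² + 0.0821² + 0.0373² + 0.7164² + 0.0448² + 0.0597² = 0.0009 + 0.0001 + 0.0005 + 0.0067 + 0.0014 + 0.5133 + 0.0020 + 0.0036 = 0.5284.
To 2 decimal places, D = 0.53.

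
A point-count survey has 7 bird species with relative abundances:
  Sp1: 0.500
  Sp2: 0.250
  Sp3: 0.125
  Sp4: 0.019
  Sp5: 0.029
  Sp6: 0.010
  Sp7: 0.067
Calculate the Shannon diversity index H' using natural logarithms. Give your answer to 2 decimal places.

Each pᵢ ln pᵢ term (working shown to 4 dp, full precision carried): 0.5×(-0.6931)=-0.3466, 0.25×(-1.3863)=-0.3466, 0.125×(-2.0794)=-0.2599, 0.019×(-3.9633)=-0.0753, 0.029×(-3.5405)=-0.1027, 0.01×(-4.6052)=-0.0461, 0.067×(-2.7031)=-0.1811.
Sum = -1.3582, so H' = 1.36.

1.36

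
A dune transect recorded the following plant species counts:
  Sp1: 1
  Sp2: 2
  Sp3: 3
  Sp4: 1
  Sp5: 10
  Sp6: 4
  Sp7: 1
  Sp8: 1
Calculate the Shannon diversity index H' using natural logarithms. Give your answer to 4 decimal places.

Total N = 1+2+3+1+10+4+1+1 = 23, so the proportions are 0.043478, 0.086957, 0.130435, 0.043478, 0.434783, 0.173913, 0.043478, 0.043478 (working shown to 6 dp, full precision carried).
Each pᵢ ln pᵢ term: 0.043478×(-3.135494)=-0.136326, 0.086957×(-2.442347)=-0.212378, 0.130435×(-2.036882)=-0.265680, 0.043478×(-3.135494)=-0.136326, 0.434783×(-0.832909)=-0.362134, 0.173913×(-1.749200)=-0.304209, 0.043478×(-3.135494)=-0.136326, 0.043478×(-3.135494)=-0.136326.
Sum = -1.689705, so H' = 1.6897.

1.6897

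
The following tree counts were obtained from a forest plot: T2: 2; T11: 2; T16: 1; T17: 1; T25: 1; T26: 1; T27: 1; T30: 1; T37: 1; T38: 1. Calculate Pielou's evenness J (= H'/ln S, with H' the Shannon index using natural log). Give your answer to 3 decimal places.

0.979

Total N = 2+2+1+1+1+1+1+1+1+1 = 12, so the proportions are 0.16667, 0.16667, 0.08333, 0.08333, 0.08333, 0.08333, 0.08333, 0.08333, 0.08333, 0.08333 (working shown to 5 dp, full precision carried).
H' = −Σ pᵢ ln pᵢ = −((-0.29863) + (-0.29863) + (-0.20708) + (-0.20708) + (-0.20708) + (-0.20708) + (-0.20708) + (-0.20708) + (-0.20708) + (-0.20708)) = 2.25386.
With S = 10 species, ln S = 2.30259, so J = 2.25386/2.30259 = 0.97884, i.e. 0.979 to 3 decimal places.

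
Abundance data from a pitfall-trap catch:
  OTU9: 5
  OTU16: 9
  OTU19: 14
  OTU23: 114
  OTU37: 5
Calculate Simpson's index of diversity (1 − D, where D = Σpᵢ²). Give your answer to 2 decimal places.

0.38

Total N = 5+9+14+114+5 = 147, so the proportions are 0.034, 0.0612, 0.0952, 0.7755, 0.034 (working shown to 4 dp, full precision carried).
D = 0.034² + 0.0612² + 0.0952² + 0.7755² + 0.034² = 0.0012 + 0.0037 + 0.0091 + 0.6014 + 0.0012 = 0.6165.
So 1 − D = 0.3835, i.e. 0.38 to 2 decimal places.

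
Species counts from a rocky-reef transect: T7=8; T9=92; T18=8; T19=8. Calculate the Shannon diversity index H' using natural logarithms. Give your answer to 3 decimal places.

0.737

Total N = 8+92+8+8 = 116, so the proportions are 0.06897, 0.7931, 0.06897, 0.06897 (working shown to 5 dp, full precision carried).
Each pᵢ ln pᵢ term: 0.06897×(-2.67415)=-0.18442, 0.7931×(-0.23180)=-0.18384, 0.06897×(-2.67415)=-0.18442, 0.06897×(-2.67415)=-0.18442.
Sum = -0.73711, so H' = 0.737.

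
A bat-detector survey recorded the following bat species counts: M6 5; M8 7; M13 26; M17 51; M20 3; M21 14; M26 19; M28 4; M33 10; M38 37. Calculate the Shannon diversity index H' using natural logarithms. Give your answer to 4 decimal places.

Total N = 5+7+26+51+3+14+19+4+10+37 = 176, so the proportions are 0.028409, 0.039773, 0.147727, 0.289773, 0.017045, 0.079545, 0.107955, 0.022727, 0.056818, 0.210227 (working shown to 6 dp, full precision carried).
Each pᵢ ln pᵢ term: 0.028409×(-3.561046)=-0.101166, 0.039773×(-3.224574)=-0.128250, 0.147727×(-1.912387)=-0.282512, 0.289773×(-1.238658)=-0.358929, 0.017045×(-4.071872)=-0.069407, 0.079545×(-2.531427)=-0.201363, 0.107955×(-2.226045)=-0.240312, 0.022727×(-3.784190)=-0.086004, 0.056818×(-2.867899)=-0.162949, 0.210227×(-1.559566)=-0.327863.
Sum = -1.958756, so H' = 1.9588.

1.9588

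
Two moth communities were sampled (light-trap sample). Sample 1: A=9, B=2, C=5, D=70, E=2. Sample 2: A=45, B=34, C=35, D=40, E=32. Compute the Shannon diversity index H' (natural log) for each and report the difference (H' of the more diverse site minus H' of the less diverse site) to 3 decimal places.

0.851

Sample 1: N=88, proportions 0.102273, 0.022727, 0.056818, 0.795455, 0.022727, giving H' = 0.750184 (working shown to 6 dp, full precision carried).
Sample 2: N=186, proportions 0.241935, 0.182796, 0.188172, 0.215054, 0.172043, giving H' = 1.601596.
Difference = |0.750184 − 1.601596| = 0.851412, i.e. 0.851 to 3 decimal places.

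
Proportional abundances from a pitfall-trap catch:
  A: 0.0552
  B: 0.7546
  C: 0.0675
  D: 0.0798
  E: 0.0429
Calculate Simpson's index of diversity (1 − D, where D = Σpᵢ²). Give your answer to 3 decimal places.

D = 0.0552² + 0.7546² + 0.0675² + 0.0798² + 0.0429² = 0.00305 + 0.56942 + 0.00456 + 0.00637 + 0.00184 = 0.58523 (working shown to 5 dp, full precision carried).
So 1 − D = 0.41477, i.e. 0.415 to 3 decimal places.

0.415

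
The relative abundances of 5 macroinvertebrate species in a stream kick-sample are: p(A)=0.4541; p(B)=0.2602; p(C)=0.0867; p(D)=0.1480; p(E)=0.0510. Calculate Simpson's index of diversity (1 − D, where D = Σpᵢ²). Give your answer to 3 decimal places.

D = 0.4541² + 0.2602² + 0.0867² + 0.148² + 0.051² = 0.20621 + 0.06770 + 0.00752 + 0.02190 + 0.00260 = 0.30593 (working shown to 5 dp, full precision carried).
So 1 − D = 0.69407, i.e. 0.694 to 3 decimal places.

0.694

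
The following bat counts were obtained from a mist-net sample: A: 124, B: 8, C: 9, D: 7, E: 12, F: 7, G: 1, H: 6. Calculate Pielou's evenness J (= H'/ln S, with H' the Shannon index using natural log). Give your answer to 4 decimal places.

0.5410

Total N = 124+8+9+7+12+7+1+6 = 174, so the proportions are 0.712644, 0.045977, 0.051724, 0.04023, 0.068966, 0.04023, 0.005747, 0.034483 (working shown to 6 dp, full precision carried).
H' = −Σ pᵢ ln pᵢ = −((-0.241425) + (-0.141591) + (-0.153198) + (-0.129264) + (-0.184424) + (-0.129264) + (-0.029650) + (-0.116114)) = 1.124931.
With S = 8 species, ln S = 2.079442, so J = 1.124931/2.079442 = 0.540977, i.e. 0.5410 to 4 decimal places.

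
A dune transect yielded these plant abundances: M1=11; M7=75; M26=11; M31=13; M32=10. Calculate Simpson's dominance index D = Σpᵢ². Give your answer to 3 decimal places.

0.426

Total N = 11+75+11+13+10 = 120, so the proportions are 0.09167, 0.625, 0.09167, 0.10833, 0.08333 (working shown to 5 dp, full precision carried).
D = 0.09167² + 0.625² + 0.09167² + 0.10833² + 0.08333² = 0.00840 + 0.39062 + 0.00840 + 0.01174 + 0.00694 = 0.42611.
To 3 decimal places, D = 0.426.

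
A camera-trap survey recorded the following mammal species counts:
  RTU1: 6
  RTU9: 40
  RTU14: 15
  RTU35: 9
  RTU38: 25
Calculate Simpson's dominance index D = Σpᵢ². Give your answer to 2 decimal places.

0.28

Total N = 6+40+15+9+25 = 95, so the proportions are 0.0632, 0.4211, 0.1579, 0.0947, 0.2632 (working shown to 4 dp, full precision carried).
D = 0.0632² + 0.4211² + 0.1579² + 0.0947² + 0.2632² = 0.0040 + 0.1773 + 0.0249 + 0.0090 + 0.0693 = 0.2844.
To 2 decimal places, D = 0.28.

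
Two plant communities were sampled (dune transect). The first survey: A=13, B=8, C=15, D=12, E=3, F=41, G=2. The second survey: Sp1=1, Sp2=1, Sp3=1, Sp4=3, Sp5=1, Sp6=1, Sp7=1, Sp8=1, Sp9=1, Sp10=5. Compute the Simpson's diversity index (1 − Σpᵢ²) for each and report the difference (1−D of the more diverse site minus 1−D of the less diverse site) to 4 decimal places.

The first survey: N=94, proportions 0.138298, 0.085106, 0.159574, 0.12766, 0.031915, 0.43617, 0.021277, giving 1−D = 0.740154 (working shown to 6 dp, full precision carried).
The second survey: N=16, proportions 0.0625, 0.0625, 0.0625, 0.1875, 0.0625, 0.0625, 0.0625, 0.0625, 0.0625, 0.3125, giving 1−D = 0.835938.
Difference = |0.740154 − 0.835938| = 0.095784, i.e. 0.0958 to 4 decimal places.

0.0958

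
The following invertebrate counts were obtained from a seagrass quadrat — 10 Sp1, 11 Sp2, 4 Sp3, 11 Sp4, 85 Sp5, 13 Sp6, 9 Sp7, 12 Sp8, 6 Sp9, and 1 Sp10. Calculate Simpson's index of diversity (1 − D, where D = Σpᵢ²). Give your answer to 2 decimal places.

Total N = 10+11+4+11+85+13+9+12+6+1 = 162, so the proportions are 0.0617, 0.0679, 0.0247, 0.0679, 0.5247, 0.0802, 0.0556, 0.0741, 0.037, 0.0062 (working shown to 4 dp, full precision carried).
D = 0.0617² + 0.0679² + 0.0247² + 0.0679² + 0.5247² + 0.0802² + 0.0556² + 0.0741² + 0.037² + 0.0062² = 0.0038 + 0.0046 + 0.0006 + 0.0046 + 0.2753 + 0.0064 + 0.0031 + 0.0055 + 0.0014 + 0.0000 = 0.3054.
So 1 − D = 0.6946, i.e. 0.69 to 2 decimal places.

0.69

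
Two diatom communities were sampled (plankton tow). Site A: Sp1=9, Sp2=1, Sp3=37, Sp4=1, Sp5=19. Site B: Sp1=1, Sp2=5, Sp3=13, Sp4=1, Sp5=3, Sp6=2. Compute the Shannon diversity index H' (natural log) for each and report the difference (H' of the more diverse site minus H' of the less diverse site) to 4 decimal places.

Site A: N=67, proportions 0.134328, 0.014925, 0.552239, 0.014925, 0.283582, giving H' = 1.080464 (working shown to 6 dp, full precision carried).
Site B: N=25, proportions 0.04, 0.2, 0.52, 0.04, 0.12, 0.08, giving H' = 1.375929.
Difference = |1.080464 − 1.375929| = 0.295465, i.e. 0.2955 to 4 decimal places.

0.2955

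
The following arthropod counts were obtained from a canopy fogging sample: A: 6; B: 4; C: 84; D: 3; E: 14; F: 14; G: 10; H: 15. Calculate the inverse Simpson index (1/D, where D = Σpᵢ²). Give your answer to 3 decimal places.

Total N = 6+4+84+3+14+14+10+15 = 150, so the proportions are 0.04, 0.026667, 0.56, 0.02, 0.093333, 0.093333, 0.066667, 0.1 (working shown to 6 dp, full precision carried).
D = 0.04² + 0.026667² + 0.56² + 0.02² + 0.093333² + 0.093333² + 0.066667² + 0.1² = 0.001600 + 0.000711 + 0.313600 + 0.000400 + 0.008711 + 0.008711 + 0.004444 + 0.010000 = 0.348178.
So 1/D = 2.87210, i.e. 2.872 to 3 decimal places.

2.872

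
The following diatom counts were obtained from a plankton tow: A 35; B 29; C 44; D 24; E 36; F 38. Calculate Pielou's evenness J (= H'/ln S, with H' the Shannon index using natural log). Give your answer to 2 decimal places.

Total N = 35+29+44+24+36+38 = 206, so the proportions are 0.1699, 0.1408, 0.2136, 0.1165, 0.1748, 0.1845 (working shown to 4 dp, full precision carried).
H' = −Σ pᵢ ln pᵢ = −((-0.3012) + (-0.2760) + (-0.3297) + (-0.2505) + (-0.3048) + (-0.3118)) = 1.7740.
With S = 6 species, ln S = 1.7918, so J = 1.7740/1.7918 = 0.9901, i.e. 0.99 to 2 decimal places.

0.99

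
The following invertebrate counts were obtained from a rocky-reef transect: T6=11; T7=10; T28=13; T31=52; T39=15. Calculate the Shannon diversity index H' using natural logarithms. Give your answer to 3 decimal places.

Total N = 11+10+13+52+15 = 101, so the proportions are 0.10891, 0.09901, 0.12871, 0.51485, 0.14851 (working shown to 5 dp, full precision carried).
Each pᵢ ln pᵢ term: 0.10891×(-2.21723)=-0.24148, 0.09901×(-2.31254)=-0.22896, 0.12871×(-2.05017)=-0.26388, 0.51485×(-0.66388)=-0.34180, 0.14851×(-1.90707)=-0.28323.
Sum = -1.35935, so H' = 1.359.

1.359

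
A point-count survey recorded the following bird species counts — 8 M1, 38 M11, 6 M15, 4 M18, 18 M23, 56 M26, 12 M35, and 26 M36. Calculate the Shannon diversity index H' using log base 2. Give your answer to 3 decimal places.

Total N = 8+38+6+4+18+56+12+26 = 168, so the proportions are 0.04762, 0.22619, 0.03571, 0.02381, 0.10714, 0.33333, 0.07143, 0.15476 (working shown to 5 dp, full precision carried).
Each pᵢ log₂ pᵢ term: 0.04762×(-4.39232)=-0.20916, 0.22619×(-2.14439)=-0.48504, 0.03571×(-4.80735)=-0.17169, 0.02381×(-5.39232)=-0.12839, 0.10714×(-3.22239)=-0.34526, 0.33333×(-1.58496)=-0.52832, 0.07143×(-3.80735)=-0.27195, 0.15476×(-2.69188)=-0.41660.
Sum = -2.55641, so H' = 2.556.

2.556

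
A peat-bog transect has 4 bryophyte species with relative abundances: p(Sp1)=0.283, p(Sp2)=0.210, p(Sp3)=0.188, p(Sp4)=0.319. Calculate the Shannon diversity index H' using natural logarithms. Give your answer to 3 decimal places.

1.364

Each pᵢ ln pᵢ term (working shown to 5 dp, full precision carried): 0.283×(-1.26231)=-0.35723, 0.21×(-1.56065)=-0.32774, 0.188×(-1.67131)=-0.31421, 0.319×(-1.14256)=-0.36448.
Sum = -1.36365, so H' = 1.364.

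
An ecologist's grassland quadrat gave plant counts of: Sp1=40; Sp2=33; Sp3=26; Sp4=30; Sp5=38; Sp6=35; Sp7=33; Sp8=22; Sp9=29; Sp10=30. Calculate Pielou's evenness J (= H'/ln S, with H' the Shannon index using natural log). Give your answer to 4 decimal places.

Total N = 40+33+26+30+38+35+33+22+29+30 = 316, so the proportions are 0.126582, 0.10443, 0.082278, 0.094937, 0.120253, 0.110759, 0.10443, 0.06962, 0.091772, 0.094937 (working shown to 6 dp, full precision carried).
H' = −Σ pᵢ ln pᵢ = −((-0.261628) + (-0.235933) + (-0.205502) + (-0.223533) + (-0.254715) + (-0.243715) + (-0.235933) + (-0.185517) + (-0.219193) + (-0.223533)) = 2.289201.
With S = 10 species, ln S = 2.302585, so J = 2.289201/2.302585 = 0.994187, i.e. 0.9942 to 4 decimal places.

0.9942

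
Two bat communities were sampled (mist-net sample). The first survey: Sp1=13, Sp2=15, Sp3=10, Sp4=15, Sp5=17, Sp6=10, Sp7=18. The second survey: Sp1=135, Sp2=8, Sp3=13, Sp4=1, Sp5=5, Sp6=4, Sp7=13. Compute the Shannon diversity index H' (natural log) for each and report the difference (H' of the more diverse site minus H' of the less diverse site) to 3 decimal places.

0.977

The first survey: N=98, proportions 0.132653, 0.153061, 0.102041, 0.153061, 0.173469, 0.102041, 0.183673, giving H' = 1.923448 (working shown to 6 dp, full precision carried).
The second survey: N=179, proportions 0.75419, 0.044693, 0.072626, 0.005587, 0.027933, 0.022346, 0.072626, giving H' = 0.946443.
Difference = |1.923448 − 0.946443| = 0.977005, i.e. 0.977 to 3 decimal places.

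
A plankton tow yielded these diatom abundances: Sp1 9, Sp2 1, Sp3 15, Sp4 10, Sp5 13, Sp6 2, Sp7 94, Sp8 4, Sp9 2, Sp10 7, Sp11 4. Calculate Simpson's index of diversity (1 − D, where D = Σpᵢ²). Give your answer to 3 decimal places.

Total N = 9+1+15+10+13+2+94+4+2+7+4 = 161, so the proportions are 0.0559, 0.00621, 0.09317, 0.06211, 0.08075, 0.01242, 0.58385, 0.02484, 0.01242, 0.04348, 0.02484 (working shown to 5 dp, full precision carried).
D = 0.0559² + 0.00621² + 0.09317² + 0.06211² + 0.08075² + 0.01242² + 0.58385² + 0.02484² + 0.01242² + 0.04348² + 0.02484² = 0.00312 + 0.00004 + 0.00868 + 0.00386 + 0.00652 + 0.00015 + 0.34088 + 0.00062 + 0.00015 + 0.00189 + 0.00062 = 0.36654.
So 1 − D = 0.63346, i.e. 0.633 to 3 decimal places.

0.633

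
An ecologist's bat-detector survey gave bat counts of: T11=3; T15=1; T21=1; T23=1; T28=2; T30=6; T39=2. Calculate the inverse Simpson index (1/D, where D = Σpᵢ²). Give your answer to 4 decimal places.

4.5714

Total N = 3+1+1+1+2+6+2 = 16, so the proportions are 0.1875, 0.0625, 0.0625, 0.0625, 0.125, 0.375, 0.125 (working shown to 8 dp, full precision carried).
D = 0.1875² + 0.0625² + 0.0625² + 0.0625² + 0.125² + 0.375² + 0.125² = 0.03515625 + 0.00390625 + 0.00390625 + 0.00390625 + 0.01562500 + 0.14062500 + 0.01562500 = 0.21875000.
So 1/D = 4.571429, i.e. 4.5714 to 4 decimal places.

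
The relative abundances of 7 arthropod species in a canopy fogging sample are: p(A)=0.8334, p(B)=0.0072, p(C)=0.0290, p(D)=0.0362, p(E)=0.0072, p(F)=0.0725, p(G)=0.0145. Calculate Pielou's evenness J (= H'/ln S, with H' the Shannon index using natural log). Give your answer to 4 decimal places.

0.3584

H' = −Σ pᵢ ln pᵢ = −((-0.151880) + (-0.035522) + (-0.102673) + (-0.120137) + (-0.035522) + (-0.190252) + (-0.061387)) = 0.697375 (working shown to 6 dp, full precision carried).
With S = 7 species, ln S = 1.945910, so J = 0.697375/1.945910 = 0.358380, i.e. 0.3584 to 4 decimal places.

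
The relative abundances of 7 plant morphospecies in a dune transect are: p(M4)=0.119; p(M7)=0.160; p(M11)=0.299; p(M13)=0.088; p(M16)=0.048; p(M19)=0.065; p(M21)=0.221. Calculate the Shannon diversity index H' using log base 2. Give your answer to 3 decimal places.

2.566

Each pᵢ log₂ pᵢ term (working shown to 5 dp, full precision carried): 0.119×(-3.07097)=-0.36545, 0.16×(-2.64386)=-0.42302, 0.299×(-1.74178)=-0.52079, 0.088×(-3.50635)=-0.30856, 0.048×(-4.38082)=-0.21028, 0.065×(-3.94342)=-0.25632, 0.221×(-2.17788)=-0.48131.
Sum = -2.56573, so H' = 2.566.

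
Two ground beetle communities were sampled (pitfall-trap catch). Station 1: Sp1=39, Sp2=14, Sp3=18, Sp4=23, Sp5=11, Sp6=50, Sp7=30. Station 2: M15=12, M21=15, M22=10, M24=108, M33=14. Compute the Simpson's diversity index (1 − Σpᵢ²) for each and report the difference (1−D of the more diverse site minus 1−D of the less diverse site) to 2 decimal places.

Station 1: N=185, proportions 0.2108, 0.0757, 0.0973, 0.1243, 0.0595, 0.2703, 0.1622, giving 1−D = 0.8220 (working shown to 4 dp, full precision carried).
Station 2: N=159, proportions 0.0755, 0.0943, 0.0629, 0.6792, 0.0881, giving 1−D = 0.5123.
Difference = |0.8220 − 0.5123| = 0.3097, i.e. 0.31 to 2 decimal places.

0.31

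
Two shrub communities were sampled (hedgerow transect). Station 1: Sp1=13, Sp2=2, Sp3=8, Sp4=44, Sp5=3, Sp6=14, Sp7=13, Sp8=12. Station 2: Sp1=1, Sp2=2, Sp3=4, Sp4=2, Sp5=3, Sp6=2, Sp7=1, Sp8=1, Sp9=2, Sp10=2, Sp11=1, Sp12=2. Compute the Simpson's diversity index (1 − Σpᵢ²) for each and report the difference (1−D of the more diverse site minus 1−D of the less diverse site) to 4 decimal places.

0.1263

Station 1: N=109, proportions 0.119266, 0.018349, 0.073394, 0.40367, 0.027523, 0.12844, 0.119266, 0.110092, giving 1−D = 0.773504 (working shown to 6 dp, full precision carried).
Station 2: N=23, proportions 0.043478, 0.086957, 0.173913, 0.086957, 0.130435, 0.086957, 0.043478, 0.043478, 0.086957, 0.086957, 0.043478, 0.086957, giving 1−D = 0.899811.
Difference = |0.773504 − 0.899811| = 0.126307, i.e. 0.1263 to 4 decimal places.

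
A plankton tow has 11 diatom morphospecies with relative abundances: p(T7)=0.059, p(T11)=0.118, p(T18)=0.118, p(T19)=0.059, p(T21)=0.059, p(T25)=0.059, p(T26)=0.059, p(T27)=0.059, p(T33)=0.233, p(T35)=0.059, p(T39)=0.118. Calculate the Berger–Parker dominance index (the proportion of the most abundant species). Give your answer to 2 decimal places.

0.23

The largest proportion is 0.233, i.e. d = 0.23 to 2 decimal places.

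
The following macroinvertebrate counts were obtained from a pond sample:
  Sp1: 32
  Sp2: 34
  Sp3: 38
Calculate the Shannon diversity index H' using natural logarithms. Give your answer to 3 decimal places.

1.096

Total N = 32+34+38 = 104, so the proportions are 0.30769, 0.32692, 0.36538 (working shown to 5 dp, full precision carried).
Each pᵢ ln pᵢ term: 0.30769×(-1.17865)=-0.36266, 0.32692×(-1.11803)=-0.36551, 0.36538×(-1.00680)=-0.36787.
Sum = -1.09604, so H' = 1.096.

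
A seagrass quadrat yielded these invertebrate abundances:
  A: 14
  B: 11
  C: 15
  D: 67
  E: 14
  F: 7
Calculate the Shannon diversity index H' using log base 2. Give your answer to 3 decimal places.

2.083

Total N = 14+11+15+67+14+7 = 128, so the proportions are 0.10938, 0.08594, 0.11719, 0.52344, 0.10938, 0.05469 (working shown to 5 dp, full precision carried).
Each pᵢ log₂ pᵢ term: 0.10938×(-3.19265)=-0.34920, 0.08594×(-3.54057)=-0.30427, 0.11719×(-3.09311)=-0.36247, 0.52344×(-0.93391)=-0.48884, 0.10938×(-3.19265)=-0.34920, 0.05469×(-4.19265)=-0.22929.
Sum = -2.08326, so H' = 2.083.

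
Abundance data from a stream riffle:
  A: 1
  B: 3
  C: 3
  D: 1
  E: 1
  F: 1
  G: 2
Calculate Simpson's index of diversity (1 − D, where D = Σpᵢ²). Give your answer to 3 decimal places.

0.819

Total N = 1+3+3+1+1+1+2 = 12, so the proportions are 0.08333, 0.25, 0.25, 0.08333, 0.08333, 0.08333, 0.16667 (working shown to 5 dp, full precision carried).
D = 0.08333² + 0.25² + 0.25² + 0.08333² + 0.08333² + 0.08333² + 0.16667² = 0.00694 + 0.06250 + 0.06250 + 0.00694 + 0.00694 + 0.00694 + 0.02778 = 0.18056.
So 1 − D = 0.81944, i.e. 0.819 to 3 decimal places.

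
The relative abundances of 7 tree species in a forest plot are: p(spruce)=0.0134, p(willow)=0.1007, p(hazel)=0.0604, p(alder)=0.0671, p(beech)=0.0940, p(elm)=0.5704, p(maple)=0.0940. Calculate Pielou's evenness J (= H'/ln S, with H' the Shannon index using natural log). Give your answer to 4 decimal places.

H' = −Σ pᵢ ln pᵢ = −((-0.057788) + (-0.231168) + (-0.169529) + (-0.181275) + (-0.222259) + (-0.320232) + (-0.222259)) = 1.404511 (working shown to 6 dp, full precision carried).
With S = 7 species, ln S = 1.945910, so J = 1.404511/1.945910 = 0.721776, i.e. 0.7218 to 4 decimal places.

0.7218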